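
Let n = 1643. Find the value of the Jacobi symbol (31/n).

Reciprocity: 31 ≡ 3 and 1643 ≡ 3 (mod 4), so (31/1643) = −(1643/31).
Reduce top mod 31: now compute (0/31).
Top reduces to 0: gcd > 1, so the symbol is 0.

0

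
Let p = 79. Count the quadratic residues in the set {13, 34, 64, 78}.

(13/79) = +1 → QR.
(34/79) = -1 → non-residue.
(64/79) = +1 → QR.
(78/79) = -1 → non-residue.
Total quadratic residues among the 4: 2.

2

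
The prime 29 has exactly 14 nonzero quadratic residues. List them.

1,4,5,6,7,9,13,16,20,22,23,24,25,28

Square k = 1,…,14 (k and 29−k give the same square):
1²=1, 2²=4, 3²=9, 4²=16, 5²=25, 6²≡7, 7²≡20, 8²≡6, 9²≡23, 10²≡13, 11²≡5, 12²≡28, 13²≡24, 14²≡22 (mod 29).
So the quadratic residues mod 29 are {1, 4, 5, 6, 7, 9, 13, 16, 20, 22, 23, 24, 25, 28}.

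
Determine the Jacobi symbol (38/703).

0

Pull out 2: since 703 ≡ 7 (mod 8), (2/703) = +1.
Reciprocity: 19 ≡ 3 and 703 ≡ 3 (mod 4), so (19/703) = −(703/19).
Reduce top mod 19: now compute (0/19).
Top reduces to 0: gcd > 1, so the symbol is 0.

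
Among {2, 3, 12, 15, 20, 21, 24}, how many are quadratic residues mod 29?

(2/29) = -1 → non-residue.
(3/29) = -1 → non-residue.
(12/29) = -1 → non-residue.
(15/29) = -1 → non-residue.
(20/29) = +1 → QR.
(21/29) = -1 → non-residue.
(24/29) = +1 → QR.
Total quadratic residues among the 7: 2.

2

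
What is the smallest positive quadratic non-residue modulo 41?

(2/41) = +1, so 2 is a residue.
(3/41) = −1, so 3 is the smallest positive non-residue mod 41.

3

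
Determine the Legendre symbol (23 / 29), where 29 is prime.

Euler's criterion: (23/29) ≡ 23^14 (mod 29).
23^2 ≡ 7 (mod 29)
23^4 ≡ 20 (mod 29)
23^8 ≡ 23 (mod 29)
23^14 = 23^(8+4+2) ≡ 1 (mod 29).
Result is 1, so (23/29) = 1.

1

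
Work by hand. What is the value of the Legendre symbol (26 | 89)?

Pull out 2: since 89 ≡ 1 (mod 8), (2/89) = +1.
Reciprocity: 13 ≡ 1 and 89 ≡ 1 (mod 4), so (13/89) = +(89/13).
Reduce top mod 13: now compute (11/13).
Reciprocity: 11 ≡ 3 and 13 ≡ 1 (mod 4), so (11/13) = +(13/11).
Reduce top mod 11: now compute (2/11).
Pull out 2: since 11 ≡ 3 (mod 8), (2/11) = -1.
Reached (1/11) = 1. Collecting the sign flips along the way, the symbol is -1.

-1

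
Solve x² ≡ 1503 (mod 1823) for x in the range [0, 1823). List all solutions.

Since 1823 ≡ 3 (mod 4), a square root of 1503 is 1503^((1823+1)/4) = 1503^456 mod 1823.
Repeated squaring: 1503^2≡312, 1503^4≡725, 1503^8≡601, 1503^16≡247, 1503^32≡850, 1503^64≡592, 1503^128≡448, 1503^256≡174 (mod 1823).
1503^456 = 1503^(256+128+64+8) ≡ 743 (mod 1823).
Check: 743² = 552049 ≡ 1503 (mod 1823). The two roots are 743 and 1080.

743, 1080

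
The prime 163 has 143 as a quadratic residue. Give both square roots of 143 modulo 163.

Since 163 ≡ 3 (mod 4), a square root of 143 is 143^((163+1)/4) = 143^41 mod 163.
Repeated squaring: 143^2≡74, 143^4≡97, 143^8≡118, 143^16≡69, 143^32≡34 (mod 163).
143^41 = 143^(32+8+1) ≡ 119 (mod 163).
Check: 119² = 14161 ≡ 143 (mod 163). The two roots are 44 and 119.

44, 119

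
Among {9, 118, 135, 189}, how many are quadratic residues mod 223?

(9/223) = +1 → QR.
(118/223) = -1 → non-residue.
(135/223) = +1 → QR.
(189/223) = -1 → non-residue.
Total quadratic residues among the 4: 2.

2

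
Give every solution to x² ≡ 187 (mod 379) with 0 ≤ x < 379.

66, 313

Since 379 ≡ 3 (mod 4), a square root of 187 is 187^((379+1)/4) = 187^95 mod 379.
Repeated squaring: 187^2≡101, 187^4≡347, 187^8≡266, 187^16≡262, 187^32≡45, 187^64≡130 (mod 379).
187^95 = 187^(64+16+8+4+2+1) ≡ 313 (mod 379).
Check: 313² = 97969 ≡ 187 (mod 379). The two roots are 66 and 313.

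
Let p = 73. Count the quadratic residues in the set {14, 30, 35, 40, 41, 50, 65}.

(14/73) = -1 → non-residue.
(30/73) = -1 → non-residue.
(35/73) = +1 → QR.
(40/73) = -1 → non-residue.
(41/73) = +1 → QR.
(50/73) = +1 → QR.
(65/73) = +1 → QR.
Total quadratic residues among the 7: 4.

4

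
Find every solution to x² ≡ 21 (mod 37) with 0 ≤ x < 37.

37 ≡ 1 (mod 4), so we find a root by search.
Trying successive values, 13² = 169 ≡ 21 (mod 37). The other root is 37 − 13 = 24.

13, 24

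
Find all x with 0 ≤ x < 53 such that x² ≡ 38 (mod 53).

12, 41

53 ≡ 1 (mod 4), so we find a root by search.
Trying successive values, 12² = 144 ≡ 38 (mod 53). The other root is 53 − 12 = 41.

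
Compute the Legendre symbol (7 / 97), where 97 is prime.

Euler's criterion: (7/97) ≡ 7^48 (mod 97).
7^2 ≡ 49 (mod 97)
7^4 ≡ 73 (mod 97)
7^8 ≡ 91 (mod 97)
7^16 ≡ 36 (mod 97)
7^32 ≡ 35 (mod 97)
7^48 = 7^(32+16) ≡ 96 (mod 97).
Result is 96 ≡ −1, so (7/97) = −1.

-1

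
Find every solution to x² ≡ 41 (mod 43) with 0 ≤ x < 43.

Since 43 ≡ 3 (mod 4), a square root of 41 is 41^((43+1)/4) = 41^11 mod 43.
Repeated squaring: 41^2≡4, 41^4≡16, 41^8≡41 (mod 43).
41^11 = 41^(8+2+1) ≡ 16 (mod 43).
Check: 16² = 256 ≡ 41 (mod 43). The two roots are 16 and 27.

16, 27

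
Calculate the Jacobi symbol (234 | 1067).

Pull out 2: since 1067 ≡ 3 (mod 8), (2/1067) = -1.
Reciprocity: 117 ≡ 1 and 1067 ≡ 3 (mod 4), so (117/1067) = +(1067/117).
Reduce top mod 117: now compute (14/117).
Pull out 2: since 117 ≡ 5 (mod 8), (2/117) = -1.
Reciprocity: 7 ≡ 3 and 117 ≡ 1 (mod 4), so (7/117) = +(117/7).
Reduce top mod 7: now compute (5/7).
Reciprocity: 5 ≡ 1 and 7 ≡ 3 (mod 4), so (5/7) = +(7/5).
Reduce top mod 5: now compute (2/5).
Pull out 2: since 5 ≡ 5 (mod 8), (2/5) = -1.
Reached (1/5) = 1. Collecting the sign flips along the way, the symbol is -1.

-1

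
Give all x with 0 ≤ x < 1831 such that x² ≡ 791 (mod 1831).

Since 1831 ≡ 3 (mod 4), a square root of 791 is 791^((1831+1)/4) = 791^458 mod 1831.
Repeated squaring: 791^2≡1310, 791^4≡453, 791^8≡137, 791^16≡459, 791^32≡116, 791^64≡639, 791^128≡8, 791^256≡64 (mod 1831).
791^458 = 791^(256+128+64+8+2) ≡ 1549 (mod 1831).
Check: 1549² = 2399401 ≡ 791 (mod 1831). The two roots are 282 and 1549.

282, 1549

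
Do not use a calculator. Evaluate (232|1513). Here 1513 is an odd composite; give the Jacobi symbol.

1

Pull out 2^3: since 1513 ≡ 1 (mod 8), (2/1513) = +1, so (2/1513)^3 = +1.
Reciprocity: 29 ≡ 1 and 1513 ≡ 1 (mod 4), so (29/1513) = +(1513/29).
Reduce top mod 29: now compute (5/29).
Reciprocity: 5 ≡ 1 and 29 ≡ 1 (mod 4), so (5/29) = +(29/5).
Reduce top mod 5: now compute (4/5).
Pull out 2^2: since 5 ≡ 5 (mod 8), (2/5) = -1, so (2/5)^2 = +1.
Reached (1/5) = 1. Collecting the sign flips along the way, the symbol is +1.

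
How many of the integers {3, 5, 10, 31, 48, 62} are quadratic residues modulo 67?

2

(3/67) = -1 → non-residue.
(5/67) = -1 → non-residue.
(10/67) = +1 → QR.
(31/67) = -1 → non-residue.
(48/67) = -1 → non-residue.
(62/67) = +1 → QR.
Total quadratic residues among the 6: 2.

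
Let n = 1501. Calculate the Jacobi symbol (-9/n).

1

First reduce: -9 ≡ 1492 (mod 1501).
Pull out 2^2: since 1501 ≡ 5 (mod 8), (2/1501) = -1, so (2/1501)^2 = +1.
Reciprocity: 373 ≡ 1 and 1501 ≡ 1 (mod 4), so (373/1501) = +(1501/373).
Reduce top mod 373: now compute (9/373).
Reciprocity: 9 ≡ 1 and 373 ≡ 1 (mod 4), so (9/373) = +(373/9).
Reduce top mod 9: now compute (4/9).
Pull out 2^2: since 9 ≡ 1 (mod 8), (2/9) = +1, so (2/9)^2 = +1.
Reached (1/9) = 1. Collecting the sign flips along the way, the symbol is +1.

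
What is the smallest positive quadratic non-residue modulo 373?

2

(2/373) = −1, so 2 is the smallest positive non-residue mod 373.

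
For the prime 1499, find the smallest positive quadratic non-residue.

2

(2/1499) = −1, so 2 is the smallest positive non-residue mod 1499.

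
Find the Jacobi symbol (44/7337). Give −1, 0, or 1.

0

Pull out 2^2: since 7337 ≡ 1 (mod 8), (2/7337) = +1, so (2/7337)^2 = +1.
Reciprocity: 11 ≡ 3 and 7337 ≡ 1 (mod 4), so (11/7337) = +(7337/11).
Reduce top mod 11: now compute (0/11).
Top reduces to 0: gcd > 1, so the symbol is 0.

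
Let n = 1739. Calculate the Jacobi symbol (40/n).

-1

Pull out 2^3: since 1739 ≡ 3 (mod 8), (2/1739) = -1, so (2/1739)^3 = -1.
Reciprocity: 5 ≡ 1 and 1739 ≡ 3 (mod 4), so (5/1739) = +(1739/5).
Reduce top mod 5: now compute (4/5).
Pull out 2^2: since 5 ≡ 5 (mod 8), (2/5) = -1, so (2/5)^2 = +1.
Reached (1/5) = 1. Collecting the sign flips along the way, the symbol is -1.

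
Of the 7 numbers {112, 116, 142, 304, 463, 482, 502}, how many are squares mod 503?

(112/503) = +1 → QR.
(116/503) = -1 → non-residue.
(142/503) = -1 → non-residue.
(304/503) = -1 → non-residue.
(463/503) = +1 → QR.
(482/503) = -1 → non-residue.
(502/503) = -1 → non-residue.
Total quadratic residues among the 7: 2.

2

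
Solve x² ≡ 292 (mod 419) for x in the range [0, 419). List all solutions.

124, 295

Since 419 ≡ 3 (mod 4), a square root of 292 is 292^((419+1)/4) = 292^105 mod 419.
Repeated squaring: 292^2≡207, 292^4≡111, 292^8≡170, 292^16≡408, 292^32≡121, 292^64≡395 (mod 419).
292^105 = 292^(64+32+8+1) ≡ 295 (mod 419).
Check: 295² = 87025 ≡ 292 (mod 419). The two roots are 124 and 295.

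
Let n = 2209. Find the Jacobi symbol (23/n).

1

Reciprocity: 23 ≡ 3 and 2209 ≡ 1 (mod 4), so (23/2209) = +(2209/23).
Reduce top mod 23: now compute (1/23).
Reached (1/23) = 1. Collecting the sign flips along the way, the symbol is +1.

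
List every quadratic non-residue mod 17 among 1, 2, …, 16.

3 5 6 7 10 11 12 14

Square k = 1,…,8 (k and 17−k give the same square):
1²=1, 2²=4, 3²=9, 4²=16, 5²≡8, 6²≡2, 7²≡15, 8²≡13 (mod 17).
The residues are {1, 2, 4, 8, 9, 13, 15, 16}; the non-residues are the remaining 8 nonzero classes.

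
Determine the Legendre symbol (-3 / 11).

Euler's criterion: (-3/11) ≡ 8^5 (mod 11).
8^2 ≡ 9 (mod 11)
8^4 ≡ 4 (mod 11)
8^5 = 8^(4+1) ≡ 10 (mod 11).
Result is 10 ≡ −1, so (-3/11) = −1.

-1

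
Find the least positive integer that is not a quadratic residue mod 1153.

(2/1153) = +1, so 2 is a residue.
(3/1153) = +1, so 3 is a residue.
(4/1153) = +1, so 4 is a residue.
(5/1153) = −1, so 5 is the smallest positive non-residue mod 1153.

5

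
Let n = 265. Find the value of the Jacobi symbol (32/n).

Pull out 2^5: since 265 ≡ 1 (mod 8), (2/265) = +1, so (2/265)^5 = +1.
Reached (1/265) = 1. Collecting the sign flips along the way, the symbol is +1.

1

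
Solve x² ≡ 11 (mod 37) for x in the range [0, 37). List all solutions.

14, 23

37 ≡ 1 (mod 4), so we find a root by search.
Trying successive values, 14² = 196 ≡ 11 (mod 37). The other root is 37 − 14 = 23.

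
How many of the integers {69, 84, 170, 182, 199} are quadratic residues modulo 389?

(69/389) = +1 → QR.
(84/389) = -1 → non-residue.
(170/389) = -1 → non-residue.
(182/389) = -1 → non-residue.
(199/389) = -1 → non-residue.
Total quadratic residues among the 5: 1.

1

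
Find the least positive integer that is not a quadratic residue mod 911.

7

(2/911) = +1, so 2 is a residue.
(3/911) = +1, so 3 is a residue.
(4/911) = +1, so 4 is a residue.
(5/911) = +1, so 5 is a residue.
(6/911) = +1, so 6 is a residue.
(7/911) = −1, so 7 is the smallest positive non-residue mod 911.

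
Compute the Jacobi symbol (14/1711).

1

Pull out 2: since 1711 ≡ 7 (mod 8), (2/1711) = +1.
Reciprocity: 7 ≡ 3 and 1711 ≡ 3 (mod 4), so (7/1711) = −(1711/7).
Reduce top mod 7: now compute (3/7).
Reciprocity: 3 ≡ 3 and 7 ≡ 3 (mod 4), so (3/7) = −(7/3).
Reduce top mod 3: now compute (1/3).
Reached (1/3) = 1. Collecting the sign flips along the way, the symbol is +1.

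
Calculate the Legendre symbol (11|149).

Euler's criterion: (11/149) ≡ 11^74 (mod 149).
11^2 ≡ 121 (mod 149)
11^4 ≡ 39 (mod 149)
11^8 ≡ 31 (mod 149)
11^16 ≡ 67 (mod 149)
11^32 ≡ 19 (mod 149)
11^64 ≡ 63 (mod 149)
11^74 = 11^(64+8+2) ≡ 148 (mod 149).
Result is 148 ≡ −1, so (11/149) = −1.

-1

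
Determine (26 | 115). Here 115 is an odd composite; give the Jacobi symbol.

1

Pull out 2: since 115 ≡ 3 (mod 8), (2/115) = -1.
Reciprocity: 13 ≡ 1 and 115 ≡ 3 (mod 4), so (13/115) = +(115/13).
Reduce top mod 13: now compute (11/13).
Reciprocity: 11 ≡ 3 and 13 ≡ 1 (mod 4), so (11/13) = +(13/11).
Reduce top mod 11: now compute (2/11).
Pull out 2: since 11 ≡ 3 (mod 8), (2/11) = -1.
Reached (1/11) = 1. Collecting the sign flips along the way, the symbol is +1.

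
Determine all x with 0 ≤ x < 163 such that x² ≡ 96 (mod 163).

52, 111

Since 163 ≡ 3 (mod 4), a square root of 96 is 96^((163+1)/4) = 96^41 mod 163.
Repeated squaring: 96^2≡88, 96^4≡83, 96^8≡43, 96^16≡56, 96^32≡39 (mod 163).
96^41 = 96^(32+8+1) ≡ 111 (mod 163).
Check: 111² = 12321 ≡ 96 (mod 163). The two roots are 52 and 111.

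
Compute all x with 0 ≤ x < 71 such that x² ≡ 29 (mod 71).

10, 61

Since 71 ≡ 3 (mod 4), a square root of 29 is 29^((71+1)/4) = 29^18 mod 71.
Repeated squaring: 29^2≡60, 29^4≡50, 29^8≡15, 29^16≡12 (mod 71).
29^18 = 29^(16+2) ≡ 10 (mod 71).
Check: 10² = 100 ≡ 29 (mod 71). The two roots are 10 and 61.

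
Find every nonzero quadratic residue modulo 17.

Square k = 1,…,8 (k and 17−k give the same square):
1²=1, 2²=4, 3²=9, 4²=16, 5²≡8, 6²≡2, 7²≡15, 8²≡13 (mod 17).
So the quadratic residues mod 17 are {1, 2, 4, 8, 9, 13, 15, 16}.

1 2 4 8 9 13 15 16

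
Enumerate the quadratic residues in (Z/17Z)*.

1,2,4,8,9,13,15,16

Square k = 1,…,8 (k and 17−k give the same square):
1²=1, 2²=4, 3²=9, 4²=16, 5²≡8, 6²≡2, 7²≡15, 8²≡13 (mod 17).
So the quadratic residues mod 17 are {1, 2, 4, 8, 9, 13, 15, 16}.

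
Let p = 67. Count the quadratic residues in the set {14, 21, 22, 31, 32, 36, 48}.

(14/67) = +1 → QR.
(21/67) = +1 → QR.
(22/67) = +1 → QR.
(31/67) = -1 → non-residue.
(32/67) = -1 → non-residue.
(36/67) = +1 → QR.
(48/67) = -1 → non-residue.
Total quadratic residues among the 7: 4.

4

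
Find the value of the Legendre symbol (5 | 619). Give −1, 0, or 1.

Euler's criterion: (5/619) ≡ 5^309 (mod 619).
5^2 ≡ 25 (mod 619)
5^4 ≡ 6 (mod 619)
5^8 ≡ 36 (mod 619)
5^16 ≡ 58 (mod 619)
5^32 ≡ 269 (mod 619)
5^64 ≡ 557 (mod 619)
5^128 ≡ 130 (mod 619)
5^256 ≡ 187 (mod 619)
5^309 = 5^(256+32+16+4+1) ≡ 1 (mod 619).
Result is 1, so (5/619) = 1.

1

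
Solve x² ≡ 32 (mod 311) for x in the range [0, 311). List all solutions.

47, 264

Since 311 ≡ 3 (mod 4), a square root of 32 is 32^((311+1)/4) = 32^78 mod 311.
Repeated squaring: 32^2≡91, 32^4≡195, 32^8≡83, 32^16≡47, 32^32≡32, 32^64≡91 (mod 311).
32^78 = 32^(64+8+4+2) ≡ 47 (mod 311).
Check: 47² = 2209 ≡ 32 (mod 311). The two roots are 47 and 264.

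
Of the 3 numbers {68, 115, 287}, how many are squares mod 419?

2

(68/419) = -1 → non-residue.
(115/419) = +1 → QR.
(287/419) = +1 → QR.
Total quadratic residues among the 3: 2.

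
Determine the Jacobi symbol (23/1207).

1

Reciprocity: 23 ≡ 3 and 1207 ≡ 3 (mod 4), so (23/1207) = −(1207/23).
Reduce top mod 23: now compute (11/23).
Reciprocity: 11 ≡ 3 and 23 ≡ 3 (mod 4), so (11/23) = −(23/11).
Reduce top mod 11: now compute (1/11).
Reached (1/11) = 1. Collecting the sign flips along the way, the symbol is +1.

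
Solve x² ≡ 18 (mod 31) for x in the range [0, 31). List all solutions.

7, 24

Since 31 ≡ 3 (mod 4), a square root of 18 is 18^((31+1)/4) = 18^8 mod 31.
Repeated squaring: 18^2≡14, 18^4≡10, 18^8≡7 (mod 31).
18^8 = 18^(8) ≡ 7 (mod 31).
Check: 7² = 49 ≡ 18 (mod 31). The two roots are 7 and 24.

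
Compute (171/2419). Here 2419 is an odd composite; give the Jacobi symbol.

-1

Reciprocity: 171 ≡ 3 and 2419 ≡ 3 (mod 4), so (171/2419) = −(2419/171).
Reduce top mod 171: now compute (25/171).
Reciprocity: 25 ≡ 1 and 171 ≡ 3 (mod 4), so (25/171) = +(171/25).
Reduce top mod 25: now compute (21/25).
Reciprocity: 21 ≡ 1 and 25 ≡ 1 (mod 4), so (21/25) = +(25/21).
Reduce top mod 21: now compute (4/21).
Pull out 2^2: since 21 ≡ 5 (mod 8), (2/21) = -1, so (2/21)^2 = +1.
Reached (1/21) = 1. Collecting the sign flips along the way, the symbol is -1.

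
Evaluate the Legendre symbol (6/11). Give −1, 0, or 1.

Pull out 2: since 11 ≡ 3 (mod 8), (2/11) = -1.
Reciprocity: 3 ≡ 3 and 11 ≡ 3 (mod 4), so (3/11) = −(11/3).
Reduce top mod 3: now compute (2/3).
Pull out 2: since 3 ≡ 3 (mod 8), (2/3) = -1.
Reached (1/3) = 1. Collecting the sign flips along the way, the symbol is -1.

-1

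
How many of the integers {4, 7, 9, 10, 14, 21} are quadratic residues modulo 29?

3

(4/29) = +1 → QR.
(7/29) = +1 → QR.
(9/29) = +1 → QR.
(10/29) = -1 → non-residue.
(14/29) = -1 → non-residue.
(21/29) = -1 → non-residue.
Total quadratic residues among the 6: 3.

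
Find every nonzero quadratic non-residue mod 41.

3 6 7 11 12 13 14 15 17 19 22 24 26 27 28 29 30 34 35 38

Square k = 1,…,20 (k and 41−k give the same square):
1²=1, 2²=4, 3²=9, 4²=16, 5²=25, 6²=36, 7²≡8, 8²≡23, 9²≡40, 10²≡18, 11²≡39, 12²≡21, 13²≡5, 14²≡32, 15²≡20, 16²≡10, 17²≡2, 18²≡37, 19²≡33, 20²≡31 (mod 41).
The residues are {1, 2, 4, 5, 8, 9, 10, 16, 18, 20, 21, 23, 25, 31, 32, 33, 36, 37, 39, 40}; the non-residues are the remaining 20 nonzero classes.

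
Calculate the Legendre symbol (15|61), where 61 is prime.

Reciprocity: 15 ≡ 3 and 61 ≡ 1 (mod 4), so (15/61) = +(61/15).
Reduce top mod 15: now compute (1/15).
Reached (1/15) = 1. Collecting the sign flips along the way, the symbol is +1.

1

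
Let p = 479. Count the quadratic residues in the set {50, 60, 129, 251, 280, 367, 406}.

(50/479) = +1 → QR.
(60/479) = +1 → QR.
(129/479) = -1 → non-residue.
(251/479) = +1 → QR.
(280/479) = +1 → QR.
(367/479) = -1 → non-residue.
(406/479) = -1 → non-residue.
Total quadratic residues among the 7: 4.

4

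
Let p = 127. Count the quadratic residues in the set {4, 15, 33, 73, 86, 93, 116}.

3

(4/127) = +1 → QR.
(15/127) = +1 → QR.
(33/127) = -1 → non-residue.
(73/127) = +1 → QR.
(86/127) = -1 → non-residue.
(93/127) = -1 → non-residue.
(116/127) = -1 → non-residue.
Total quadratic residues among the 7: 3.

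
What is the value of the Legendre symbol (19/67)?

1

Euler's criterion: (19/67) ≡ 19^33 (mod 67).
19^2 ≡ 26 (mod 67)
19^4 ≡ 6 (mod 67)
19^8 ≡ 36 (mod 67)
19^16 ≡ 23 (mod 67)
19^32 ≡ 60 (mod 67)
19^33 = 19^(32+1) ≡ 1 (mod 67).
Result is 1, so (19/67) = 1.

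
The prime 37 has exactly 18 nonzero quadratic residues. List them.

Square k = 1,…,18 (k and 37−k give the same square):
1²=1, 2²=4, 3²=9, 4²=16, 5²=25, 6²=36, 7²≡12, 8²≡27, 9²≡7, 10²≡26, 11²≡10, 12²≡33, 13²≡21, 14²≡11, 15²≡3, 16²≡34, 17²≡30, 18²≡28 (mod 37).
So the quadratic residues mod 37 are {1, 3, 4, 7, 9, 10, 11, 12, 16, 21, 25, 26, 27, 28, 30, 33, 34, 36}.

1 3 4 7 9 10 11 12 16 21 25 26 27 28 30 33 34 36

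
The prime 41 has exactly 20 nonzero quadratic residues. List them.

1,2,4,5,8,9,10,16,18,20,21,23,25,31,32,33,36,37,39,40

Square k = 1,…,20 (k and 41−k give the same square):
1²=1, 2²=4, 3²=9, 4²=16, 5²=25, 6²=36, 7²≡8, 8²≡23, 9²≡40, 10²≡18, 11²≡39, 12²≡21, 13²≡5, 14²≡32, 15²≡20, 16²≡10, 17²≡2, 18²≡37, 19²≡33, 20²≡31 (mod 41).
So the quadratic residues mod 41 are {1, 2, 4, 5, 8, 9, 10, 16, 18, 20, 21, 23, 25, 31, 32, 33, 36, 37, 39, 40}.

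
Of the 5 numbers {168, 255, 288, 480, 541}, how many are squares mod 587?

1

(168/587) = -1 → non-residue.
(255/587) = -1 → non-residue.
(288/587) = -1 → non-residue.
(480/587) = +1 → QR.
(541/587) = -1 → non-residue.
Total quadratic residues among the 5: 1.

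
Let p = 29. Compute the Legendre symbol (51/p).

Euler's criterion: (51/29) ≡ 22^14 (mod 29).
22^2 ≡ 20 (mod 29)
22^4 ≡ 23 (mod 29)
22^8 ≡ 7 (mod 29)
22^14 = 22^(8+4+2) ≡ 1 (mod 29).
Result is 1, so (51/29) = 1.

1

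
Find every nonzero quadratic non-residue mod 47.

Square k = 1,…,23 (k and 47−k give the same square):
1²=1, 2²=4, 3²=9, 4²=16, 5²=25, 6²=36, 7²≡2, 8²≡17, 9²≡34, 10²≡6, 11²≡27, 12²≡3, 13²≡28, 14²≡8, 15²≡37, 16²≡21, 17²≡7, 18²≡42, 19²≡32, 20²≡24, 21²≡18, 22²≡14, 23²≡12 (mod 47).
The residues are {1, 2, 3, 4, 6, 7, 8, 9, 12, 14, 16, 17, 18, 21, 24, 25, 27, 28, 32, 34, 36, 37, 42}; the non-residues are the remaining 23 nonzero classes.

5,10,11,13,15,19,20,22,23,26,29,30,31,33,35,38,39,40,41,43,44,45,46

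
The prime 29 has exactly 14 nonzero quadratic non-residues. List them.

2, 3, 8, 10, 11, 12, 14, 15, 17, 18, 19, 21, 26, 27

Square k = 1,…,14 (k and 29−k give the same square):
1²=1, 2²=4, 3²=9, 4²=16, 5²=25, 6²≡7, 7²≡20, 8²≡6, 9²≡23, 10²≡13, 11²≡5, 12²≡28, 13²≡24, 14²≡22 (mod 29).
The residues are {1, 4, 5, 6, 7, 9, 13, 16, 20, 22, 23, 24, 25, 28}; the non-residues are the remaining 14 nonzero classes.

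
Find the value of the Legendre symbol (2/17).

1

Pull out 2: since 17 ≡ 1 (mod 8), (2/17) = +1.
Reached (1/17) = 1. Collecting the sign flips along the way, the symbol is +1.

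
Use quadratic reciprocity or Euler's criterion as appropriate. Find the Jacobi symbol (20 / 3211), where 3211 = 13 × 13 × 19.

1

Pull out 2^2: since 3211 ≡ 3 (mod 8), (2/3211) = -1, so (2/3211)^2 = +1.
Reciprocity: 5 ≡ 1 and 3211 ≡ 3 (mod 4), so (5/3211) = +(3211/5).
Reduce top mod 5: now compute (1/5).
Reached (1/5) = 1. Collecting the sign flips along the way, the symbol is +1.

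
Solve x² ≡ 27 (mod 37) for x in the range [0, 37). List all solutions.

37 ≡ 1 (mod 4), so we find a root by search.
Trying successive values, 8² = 64 ≡ 27 (mod 37). The other root is 37 − 8 = 29.

8, 29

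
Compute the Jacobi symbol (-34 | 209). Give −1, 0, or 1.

First reduce: -34 ≡ 175 (mod 209).
Reciprocity: 175 ≡ 3 and 209 ≡ 1 (mod 4), so (175/209) = +(209/175).
Reduce top mod 175: now compute (34/175).
Pull out 2: since 175 ≡ 7 (mod 8), (2/175) = +1.
Reciprocity: 17 ≡ 1 and 175 ≡ 3 (mod 4), so (17/175) = +(175/17).
Reduce top mod 17: now compute (5/17).
Reciprocity: 5 ≡ 1 and 17 ≡ 1 (mod 4), so (5/17) = +(17/5).
Reduce top mod 5: now compute (2/5).
Pull out 2: since 5 ≡ 5 (mod 8), (2/5) = -1.
Reached (1/5) = 1. Collecting the sign flips along the way, the symbol is -1.

-1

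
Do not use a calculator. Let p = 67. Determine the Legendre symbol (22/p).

1

Pull out 2: since 67 ≡ 3 (mod 8), (2/67) = -1.
Reciprocity: 11 ≡ 3 and 67 ≡ 3 (mod 4), so (11/67) = −(67/11).
Reduce top mod 11: now compute (1/11).
Reached (1/11) = 1. Collecting the sign flips along the way, the symbol is +1.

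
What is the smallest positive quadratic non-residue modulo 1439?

7

(2/1439) = +1, so 2 is a residue.
(3/1439) = +1, so 3 is a residue.
(4/1439) = +1, so 4 is a residue.
(5/1439) = +1, so 5 is a residue.
(6/1439) = +1, so 6 is a residue.
(7/1439) = −1, so 7 is the smallest positive non-residue mod 1439.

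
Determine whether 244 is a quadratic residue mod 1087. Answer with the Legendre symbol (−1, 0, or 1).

-1

Pull out 2^2: since 1087 ≡ 7 (mod 8), (2/1087) = +1, so (2/1087)^2 = +1.
Reciprocity: 61 ≡ 1 and 1087 ≡ 3 (mod 4), so (61/1087) = +(1087/61).
Reduce top mod 61: now compute (50/61).
Pull out 2: since 61 ≡ 5 (mod 8), (2/61) = -1.
Reciprocity: 25 ≡ 1 and 61 ≡ 1 (mod 4), so (25/61) = +(61/25).
Reduce top mod 25: now compute (11/25).
Reciprocity: 11 ≡ 3 and 25 ≡ 1 (mod 4), so (11/25) = +(25/11).
Reduce top mod 11: now compute (3/11).
Reciprocity: 3 ≡ 3 and 11 ≡ 3 (mod 4), so (3/11) = −(11/3).
Reduce top mod 3: now compute (2/3).
Pull out 2: since 3 ≡ 3 (mod 8), (2/3) = -1.
Reached (1/3) = 1. Collecting the sign flips along the way, the symbol is -1.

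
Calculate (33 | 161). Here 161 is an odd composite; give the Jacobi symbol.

Reciprocity: 33 ≡ 1 and 161 ≡ 1 (mod 4), so (33/161) = +(161/33).
Reduce top mod 33: now compute (29/33).
Reciprocity: 29 ≡ 1 and 33 ≡ 1 (mod 4), so (29/33) = +(33/29).
Reduce top mod 29: now compute (4/29).
Pull out 2^2: since 29 ≡ 5 (mod 8), (2/29) = -1, so (2/29)^2 = +1.
Reached (1/29) = 1. Collecting the sign flips along the way, the symbol is +1.

1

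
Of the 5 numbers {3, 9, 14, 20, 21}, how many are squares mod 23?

(3/23) = +1 → QR.
(9/23) = +1 → QR.
(14/23) = -1 → non-residue.
(20/23) = -1 → non-residue.
(21/23) = -1 → non-residue.
Total quadratic residues among the 5: 2.

2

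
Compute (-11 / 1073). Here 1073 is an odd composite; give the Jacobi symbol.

-1

First reduce: -11 ≡ 1062 (mod 1073).
Pull out 2: since 1073 ≡ 1 (mod 8), (2/1073) = +1.
Reciprocity: 531 ≡ 3 and 1073 ≡ 1 (mod 4), so (531/1073) = +(1073/531).
Reduce top mod 531: now compute (11/531).
Reciprocity: 11 ≡ 3 and 531 ≡ 3 (mod 4), so (11/531) = −(531/11).
Reduce top mod 11: now compute (3/11).
Reciprocity: 3 ≡ 3 and 11 ≡ 3 (mod 4), so (3/11) = −(11/3).
Reduce top mod 3: now compute (2/3).
Pull out 2: since 3 ≡ 3 (mod 8), (2/3) = -1.
Reached (1/3) = 1. Collecting the sign flips along the way, the symbol is -1.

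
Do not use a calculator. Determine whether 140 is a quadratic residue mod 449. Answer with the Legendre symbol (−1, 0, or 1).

Pull out 2^2: since 449 ≡ 1 (mod 8), (2/449) = +1, so (2/449)^2 = +1.
Reciprocity: 35 ≡ 3 and 449 ≡ 1 (mod 4), so (35/449) = +(449/35).
Reduce top mod 35: now compute (29/35).
Reciprocity: 29 ≡ 1 and 35 ≡ 3 (mod 4), so (29/35) = +(35/29).
Reduce top mod 29: now compute (6/29).
Pull out 2: since 29 ≡ 5 (mod 8), (2/29) = -1.
Reciprocity: 3 ≡ 3 and 29 ≡ 1 (mod 4), so (3/29) = +(29/3).
Reduce top mod 3: now compute (2/3).
Pull out 2: since 3 ≡ 3 (mod 8), (2/3) = -1.
Reached (1/3) = 1. Collecting the sign flips along the way, the symbol is +1.

1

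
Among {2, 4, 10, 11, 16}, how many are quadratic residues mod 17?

3

(2/17) = +1 → QR.
(4/17) = +1 → QR.
(10/17) = -1 → non-residue.
(11/17) = -1 → non-residue.
(16/17) = +1 → QR.
Total quadratic residues among the 5: 3.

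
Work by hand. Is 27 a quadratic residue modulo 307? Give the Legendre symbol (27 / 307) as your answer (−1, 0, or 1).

-1

Reciprocity: 27 ≡ 3 and 307 ≡ 3 (mod 4), so (27/307) = −(307/27).
Reduce top mod 27: now compute (10/27).
Pull out 2: since 27 ≡ 3 (mod 8), (2/27) = -1.
Reciprocity: 5 ≡ 1 and 27 ≡ 3 (mod 4), so (5/27) = +(27/5).
Reduce top mod 5: now compute (2/5).
Pull out 2: since 5 ≡ 5 (mod 8), (2/5) = -1.
Reached (1/5) = 1. Collecting the sign flips along the way, the symbol is -1.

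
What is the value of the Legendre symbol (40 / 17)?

Euler's criterion: (40/17) ≡ 6^8 (mod 17).
6^2 ≡ 2 (mod 17)
6^4 ≡ 4 (mod 17)
6^8 ≡ 16 (mod 17)
6^8 = 6^(8) ≡ 16 (mod 17).
Result is 16 ≡ −1, so (40/17) = −1.

-1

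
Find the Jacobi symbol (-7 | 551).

First reduce: -7 ≡ 544 (mod 551).
Pull out 2^5: since 551 ≡ 7 (mod 8), (2/551) = +1, so (2/551)^5 = +1.
Reciprocity: 17 ≡ 1 and 551 ≡ 3 (mod 4), so (17/551) = +(551/17).
Reduce top mod 17: now compute (7/17).
Reciprocity: 7 ≡ 3 and 17 ≡ 1 (mod 4), so (7/17) = +(17/7).
Reduce top mod 7: now compute (3/7).
Reciprocity: 3 ≡ 3 and 7 ≡ 3 (mod 4), so (3/7) = −(7/3).
Reduce top mod 3: now compute (1/3).
Reached (1/3) = 1. Collecting the sign flips along the way, the symbol is -1.

-1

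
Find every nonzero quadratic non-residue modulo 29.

Square k = 1,…,14 (k and 29−k give the same square):
1²=1, 2²=4, 3²=9, 4²=16, 5²=25, 6²≡7, 7²≡20, 8²≡6, 9²≡23, 10²≡13, 11²≡5, 12²≡28, 13²≡24, 14²≡22 (mod 29).
The residues are {1, 4, 5, 6, 7, 9, 13, 16, 20, 22, 23, 24, 25, 28}; the non-residues are the remaining 14 nonzero classes.

2,3,8,10,11,12,14,15,17,18,19,21,26,27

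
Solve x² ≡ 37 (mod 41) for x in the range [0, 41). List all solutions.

41 ≡ 1 (mod 4), so we find a root by search.
Trying successive values, 18² = 324 ≡ 37 (mod 41). The other root is 41 − 18 = 23.

18, 23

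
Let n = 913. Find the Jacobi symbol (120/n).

-1

Pull out 2^3: since 913 ≡ 1 (mod 8), (2/913) = +1, so (2/913)^3 = +1.
Reciprocity: 15 ≡ 3 and 913 ≡ 1 (mod 4), so (15/913) = +(913/15).
Reduce top mod 15: now compute (13/15).
Reciprocity: 13 ≡ 1 and 15 ≡ 3 (mod 4), so (13/15) = +(15/13).
Reduce top mod 13: now compute (2/13).
Pull out 2: since 13 ≡ 5 (mod 8), (2/13) = -1.
Reached (1/13) = 1. Collecting the sign flips along the way, the symbol is -1.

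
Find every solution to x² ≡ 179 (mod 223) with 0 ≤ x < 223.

Since 223 ≡ 3 (mod 4), a square root of 179 is 179^((223+1)/4) = 179^56 mod 223.
Repeated squaring: 179^2≡152, 179^4≡135, 179^8≡162, 179^16≡153, 179^32≡217 (mod 223).
179^56 = 179^(32+16+8) ≡ 25 (mod 223).
Check: 25² = 625 ≡ 179 (mod 223). The two roots are 25 and 198.

25, 198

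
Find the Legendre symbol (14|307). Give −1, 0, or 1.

Pull out 2: since 307 ≡ 3 (mod 8), (2/307) = -1.
Reciprocity: 7 ≡ 3 and 307 ≡ 3 (mod 4), so (7/307) = −(307/7).
Reduce top mod 7: now compute (6/7).
Pull out 2: since 7 ≡ 7 (mod 8), (2/7) = +1.
Reciprocity: 3 ≡ 3 and 7 ≡ 3 (mod 4), so (3/7) = −(7/3).
Reduce top mod 3: now compute (1/3).
Reached (1/3) = 1. Collecting the sign flips along the way, the symbol is -1.

-1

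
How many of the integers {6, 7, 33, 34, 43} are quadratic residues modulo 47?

3

(6/47) = +1 → QR.
(7/47) = +1 → QR.
(33/47) = -1 → non-residue.
(34/47) = +1 → QR.
(43/47) = -1 → non-residue.
Total quadratic residues among the 5: 3.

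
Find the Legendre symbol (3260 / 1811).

1

First reduce: 3260 ≡ 1449 (mod 1811).
Reciprocity: 1449 ≡ 1 and 1811 ≡ 3 (mod 4), so (1449/1811) = +(1811/1449).
Reduce top mod 1449: now compute (362/1449).
Pull out 2: since 1449 ≡ 1 (mod 8), (2/1449) = +1.
Reciprocity: 181 ≡ 1 and 1449 ≡ 1 (mod 4), so (181/1449) = +(1449/181).
Reduce top mod 181: now compute (1/181).
Reached (1/181) = 1. Collecting the sign flips along the way, the symbol is +1.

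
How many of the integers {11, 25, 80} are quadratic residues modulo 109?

(11/109) = -1 → non-residue.
(25/109) = +1 → QR.
(80/109) = +1 → QR.
Total quadratic residues among the 3: 2.

2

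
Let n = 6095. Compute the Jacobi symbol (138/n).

0

Pull out 2: since 6095 ≡ 7 (mod 8), (2/6095) = +1.
Reciprocity: 69 ≡ 1 and 6095 ≡ 3 (mod 4), so (69/6095) = +(6095/69).
Reduce top mod 69: now compute (23/69).
Reciprocity: 23 ≡ 3 and 69 ≡ 1 (mod 4), so (23/69) = +(69/23).
Reduce top mod 23: now compute (0/23).
Top reduces to 0: gcd > 1, so the symbol is 0.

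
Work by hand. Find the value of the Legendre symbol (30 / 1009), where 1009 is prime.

Pull out 2: since 1009 ≡ 1 (mod 8), (2/1009) = +1.
Reciprocity: 15 ≡ 3 and 1009 ≡ 1 (mod 4), so (15/1009) = +(1009/15).
Reduce top mod 15: now compute (4/15).
Pull out 2^2: since 15 ≡ 7 (mod 8), (2/15) = +1, so (2/15)^2 = +1.
Reached (1/15) = 1. Collecting the sign flips along the way, the symbol is +1.

1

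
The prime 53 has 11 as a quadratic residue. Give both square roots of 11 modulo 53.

53 ≡ 1 (mod 4), so we find a root by search.
Trying successive values, 8² = 64 ≡ 11 (mod 53). The other root is 53 − 8 = 45.

8, 45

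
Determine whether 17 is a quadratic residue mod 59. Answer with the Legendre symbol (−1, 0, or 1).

1

Reciprocity: 17 ≡ 1 and 59 ≡ 3 (mod 4), so (17/59) = +(59/17).
Reduce top mod 17: now compute (8/17).
Pull out 2^3: since 17 ≡ 1 (mod 8), (2/17) = +1, so (2/17)^3 = +1.
Reached (1/17) = 1. Collecting the sign flips along the way, the symbol is +1.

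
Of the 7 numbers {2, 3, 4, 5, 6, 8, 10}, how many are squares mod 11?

(2/11) = -1 → non-residue.
(3/11) = +1 → QR.
(4/11) = +1 → QR.
(5/11) = +1 → QR.
(6/11) = -1 → non-residue.
(8/11) = -1 → non-residue.
(10/11) = -1 → non-residue.
Total quadratic residues among the 7: 3.

3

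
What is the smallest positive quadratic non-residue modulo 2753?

(2/2753) = +1, so 2 is a residue.
(3/2753) = −1, so 3 is the smallest positive non-residue mod 2753.

3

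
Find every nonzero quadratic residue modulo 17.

1,2,4,8,9,13,15,16

Square k = 1,…,8 (k and 17−k give the same square):
1²=1, 2²=4, 3²=9, 4²=16, 5²≡8, 6²≡2, 7²≡15, 8²≡13 (mod 17).
So the quadratic residues mod 17 are {1, 2, 4, 8, 9, 13, 15, 16}.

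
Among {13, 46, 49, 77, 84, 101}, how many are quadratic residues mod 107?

(13/107) = +1 → QR.
(46/107) = -1 → non-residue.
(49/107) = +1 → QR.
(77/107) = -1 → non-residue.
(84/107) = -1 → non-residue.
(101/107) = +1 → QR.
Total quadratic residues among the 6: 3.

3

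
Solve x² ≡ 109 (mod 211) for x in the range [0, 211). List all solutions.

98, 113

Since 211 ≡ 3 (mod 4), a square root of 109 is 109^((211+1)/4) = 109^53 mod 211.
Repeated squaring: 109^2≡65, 109^4≡5, 109^8≡25, 109^16≡203, 109^32≡64 (mod 211).
109^53 = 109^(32+16+4+1) ≡ 113 (mod 211).
Check: 113² = 12769 ≡ 109 (mod 211). The two roots are 98 and 113.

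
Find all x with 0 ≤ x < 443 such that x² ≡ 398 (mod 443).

Since 443 ≡ 3 (mod 4), a square root of 398 is 398^((443+1)/4) = 398^111 mod 443.
Repeated squaring: 398^2≡253, 398^4≡217, 398^8≡131, 398^16≡327, 398^32≡166, 398^64≡90 (mod 443).
398^111 = 398^(64+32+8+4+2+1) ≡ 414 (mod 443).
Check: 414² = 171396 ≡ 398 (mod 443). The two roots are 29 and 414.

29, 414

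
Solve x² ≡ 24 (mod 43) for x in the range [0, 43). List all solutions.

Since 43 ≡ 3 (mod 4), a square root of 24 is 24^((43+1)/4) = 24^11 mod 43.
Repeated squaring: 24^2≡17, 24^4≡31, 24^8≡15 (mod 43).
24^11 = 24^(8+2+1) ≡ 14 (mod 43).
Check: 14² = 196 ≡ 24 (mod 43). The two roots are 14 and 29.

14, 29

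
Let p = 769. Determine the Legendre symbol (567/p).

-1

Euler's criterion: (567/769) ≡ 567^384 (mod 769).
567^2 ≡ 47 (mod 769)
567^4 ≡ 671 (mod 769)
567^8 ≡ 376 (mod 769)
567^16 ≡ 649 (mod 769)
567^32 ≡ 558 (mod 769)
567^64 ≡ 688 (mod 769)
567^128 ≡ 409 (mod 769)
567^256 ≡ 408 (mod 769)
567^384 = 567^(256+128) ≡ 768 (mod 769).
Result is 768 ≡ −1, so (567/769) = −1.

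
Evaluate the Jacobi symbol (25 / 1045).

0

Reciprocity: 25 ≡ 1 and 1045 ≡ 1 (mod 4), so (25/1045) = +(1045/25).
Reduce top mod 25: now compute (20/25).
Pull out 2^2: since 25 ≡ 1 (mod 8), (2/25) = +1, so (2/25)^2 = +1.
Reciprocity: 5 ≡ 1 and 25 ≡ 1 (mod 4), so (5/25) = +(25/5).
Reduce top mod 5: now compute (0/5).
Top reduces to 0: gcd > 1, so the symbol is 0.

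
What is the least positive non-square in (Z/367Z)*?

3

(2/367) = +1, so 2 is a residue.
(3/367) = −1, so 3 is the smallest positive non-residue mod 367.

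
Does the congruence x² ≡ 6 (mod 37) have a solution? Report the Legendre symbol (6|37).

Euler's criterion: (6/37) ≡ 6^18 (mod 37).
6^2 ≡ 36 (mod 37)
6^4 ≡ 1 (mod 37)
6^8 ≡ 1 (mod 37)
6^16 ≡ 1 (mod 37)
6^18 = 6^(16+2) ≡ 36 (mod 37).
Result is 36 ≡ −1, so (6/37) = −1.

-1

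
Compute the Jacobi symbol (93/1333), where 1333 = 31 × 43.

Reciprocity: 93 ≡ 1 and 1333 ≡ 1 (mod 4), so (93/1333) = +(1333/93).
Reduce top mod 93: now compute (31/93).
Reciprocity: 31 ≡ 3 and 93 ≡ 1 (mod 4), so (31/93) = +(93/31).
Reduce top mod 31: now compute (0/31).
Top reduces to 0: gcd > 1, so the symbol is 0.

0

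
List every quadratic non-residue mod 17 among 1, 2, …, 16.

3, 5, 6, 7, 10, 11, 12, 14

Square k = 1,…,8 (k and 17−k give the same square):
1²=1, 2²=4, 3²=9, 4²=16, 5²≡8, 6²≡2, 7²≡15, 8²≡13 (mod 17).
The residues are {1, 2, 4, 8, 9, 13, 15, 16}; the non-residues are the remaining 8 nonzero classes.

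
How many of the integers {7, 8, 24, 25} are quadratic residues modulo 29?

(7/29) = +1 → QR.
(8/29) = -1 → non-residue.
(24/29) = +1 → QR.
(25/29) = +1 → QR.
Total quadratic residues among the 4: 3.

3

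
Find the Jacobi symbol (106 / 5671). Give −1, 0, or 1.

0

Pull out 2: since 5671 ≡ 7 (mod 8), (2/5671) = +1.
Reciprocity: 53 ≡ 1 and 5671 ≡ 3 (mod 4), so (53/5671) = +(5671/53).
Reduce top mod 53: now compute (0/53).
Top reduces to 0: gcd > 1, so the symbol is 0.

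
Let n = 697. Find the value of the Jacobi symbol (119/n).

Reciprocity: 119 ≡ 3 and 697 ≡ 1 (mod 4), so (119/697) = +(697/119).
Reduce top mod 119: now compute (102/119).
Pull out 2: since 119 ≡ 7 (mod 8), (2/119) = +1.
Reciprocity: 51 ≡ 3 and 119 ≡ 3 (mod 4), so (51/119) = −(119/51).
Reduce top mod 51: now compute (17/51).
Reciprocity: 17 ≡ 1 and 51 ≡ 3 (mod 4), so (17/51) = +(51/17).
Reduce top mod 17: now compute (0/17).
Top reduces to 0: gcd > 1, so the symbol is 0.

0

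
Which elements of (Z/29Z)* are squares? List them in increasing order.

Square k = 1,…,14 (k and 29−k give the same square):
1²=1, 2²=4, 3²=9, 4²=16, 5²=25, 6²≡7, 7²≡20, 8²≡6, 9²≡23, 10²≡13, 11²≡5, 12²≡28, 13²≡24, 14²≡22 (mod 29).
So the quadratic residues mod 29 are {1, 4, 5, 6, 7, 9, 13, 16, 20, 22, 23, 24, 25, 28}.

1, 4, 5, 6, 7, 9, 13, 16, 20, 22, 23, 24, 25, 28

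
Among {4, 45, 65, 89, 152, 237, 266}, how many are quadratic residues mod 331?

(4/331) = +1 → QR.
(45/331) = +1 → QR.
(65/331) = -1 → non-residue.
(89/331) = +1 → QR.
(152/331) = -1 → non-residue.
(237/331) = -1 → non-residue.
(266/331) = +1 → QR.
Total quadratic residues among the 7: 4.

4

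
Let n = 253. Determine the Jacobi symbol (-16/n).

1

First reduce: -16 ≡ 237 (mod 253).
Reciprocity: 237 ≡ 1 and 253 ≡ 1 (mod 4), so (237/253) = +(253/237).
Reduce top mod 237: now compute (16/237).
Pull out 2^4: since 237 ≡ 5 (mod 8), (2/237) = -1, so (2/237)^4 = +1.
Reached (1/237) = 1. Collecting the sign flips along the way, the symbol is +1.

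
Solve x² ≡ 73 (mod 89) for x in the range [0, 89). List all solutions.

89 ≡ 1 (mod 4), so we find a root by search.
Trying successive values, 42² = 1764 ≡ 73 (mod 89). The other root is 89 − 42 = 47.

42, 47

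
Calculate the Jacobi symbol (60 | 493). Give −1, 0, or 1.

-1

Pull out 2^2: since 493 ≡ 5 (mod 8), (2/493) = -1, so (2/493)^2 = +1.
Reciprocity: 15 ≡ 3 and 493 ≡ 1 (mod 4), so (15/493) = +(493/15).
Reduce top mod 15: now compute (13/15).
Reciprocity: 13 ≡ 1 and 15 ≡ 3 (mod 4), so (13/15) = +(15/13).
Reduce top mod 13: now compute (2/13).
Pull out 2: since 13 ≡ 5 (mod 8), (2/13) = -1.
Reached (1/13) = 1. Collecting the sign flips along the way, the symbol is -1.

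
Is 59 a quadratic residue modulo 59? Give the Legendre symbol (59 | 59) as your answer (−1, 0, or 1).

0

First reduce: 59 ≡ 0 (mod 59).
Top reduces to 0: gcd > 1, so the symbol is 0.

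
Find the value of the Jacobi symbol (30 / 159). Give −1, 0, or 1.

Pull out 2: since 159 ≡ 7 (mod 8), (2/159) = +1.
Reciprocity: 15 ≡ 3 and 159 ≡ 3 (mod 4), so (15/159) = −(159/15).
Reduce top mod 15: now compute (9/15).
Reciprocity: 9 ≡ 1 and 15 ≡ 3 (mod 4), so (9/15) = +(15/9).
Reduce top mod 9: now compute (6/9).
Pull out 2: since 9 ≡ 1 (mod 8), (2/9) = +1.
Reciprocity: 3 ≡ 3 and 9 ≡ 1 (mod 4), so (3/9) = +(9/3).
Reduce top mod 3: now compute (0/3).
Top reduces to 0: gcd > 1, so the symbol is 0.

0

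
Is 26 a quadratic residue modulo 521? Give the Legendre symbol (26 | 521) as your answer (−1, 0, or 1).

1

Euler's criterion: (26/521) ≡ 26^260 (mod 521).
26^2 ≡ 155 (mod 521)
26^4 ≡ 59 (mod 521)
26^8 ≡ 355 (mod 521)
26^16 ≡ 464 (mod 521)
26^32 ≡ 123 (mod 521)
26^64 ≡ 20 (mod 521)
26^128 ≡ 400 (mod 521)
26^256 ≡ 53 (mod 521)
26^260 = 26^(256+4) ≡ 1 (mod 521).
Result is 1, so (26/521) = 1.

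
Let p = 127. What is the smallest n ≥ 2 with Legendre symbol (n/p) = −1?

3

(2/127) = +1, so 2 is a residue.
(3/127) = −1, so 3 is the smallest positive non-residue mod 127.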